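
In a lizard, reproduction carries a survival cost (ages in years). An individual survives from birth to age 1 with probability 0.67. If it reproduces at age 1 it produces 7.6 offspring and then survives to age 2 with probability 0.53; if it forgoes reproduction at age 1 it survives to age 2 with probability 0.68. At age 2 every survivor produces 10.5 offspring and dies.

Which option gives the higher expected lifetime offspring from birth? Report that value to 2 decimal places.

breed at age 1: R₀ = 0.67 × (7.6 + 0.53 × 10.5) = 0.67 × 13.1650 = 8.8206
delay to age 2: R₀ = 0.67 × (0.68 × 10.5) = 0.67 × 7.1400 = 4.7838
Higher: breed at age 1 (8.8206).

8.82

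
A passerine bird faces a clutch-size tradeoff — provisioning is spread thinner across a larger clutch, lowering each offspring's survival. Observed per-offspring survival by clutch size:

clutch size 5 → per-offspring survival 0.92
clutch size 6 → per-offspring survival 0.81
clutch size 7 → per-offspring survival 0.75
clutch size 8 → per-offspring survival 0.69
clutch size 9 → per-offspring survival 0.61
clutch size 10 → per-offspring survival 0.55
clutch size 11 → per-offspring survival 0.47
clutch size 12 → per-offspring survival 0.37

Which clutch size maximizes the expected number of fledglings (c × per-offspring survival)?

Expected fledglings = c × s(c):
  c=5: 5 × 0.92 = 4.600
  c=6: 6 × 0.81 = 4.860
  c=7: 7 × 0.75 = 5.250
  c=8: 8 × 0.69 = 5.520
  c=9: 9 × 0.61 = 5.490
  c=10: 10 × 0.55 = 5.500
  c=11: 11 × 0.47 = 5.170
  c=12: 12 × 0.37 = 4.440
Maximum at c = 8 (5.520 fledglings).

8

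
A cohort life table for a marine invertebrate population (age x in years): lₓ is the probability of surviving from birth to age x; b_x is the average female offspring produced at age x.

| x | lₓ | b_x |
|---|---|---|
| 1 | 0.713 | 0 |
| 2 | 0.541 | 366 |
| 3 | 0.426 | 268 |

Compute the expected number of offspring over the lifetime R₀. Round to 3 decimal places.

312.174

R₀ = Σ lₓ b_x:
  age 1: 0.713 × 0 = 0.0000
  age 2: 0.541 × 366 = 198.0060
  age 3: 0.426 × 268 = 114.1680
R₀ = 0.0000 + 198.0060 + 114.1680 = 312.1740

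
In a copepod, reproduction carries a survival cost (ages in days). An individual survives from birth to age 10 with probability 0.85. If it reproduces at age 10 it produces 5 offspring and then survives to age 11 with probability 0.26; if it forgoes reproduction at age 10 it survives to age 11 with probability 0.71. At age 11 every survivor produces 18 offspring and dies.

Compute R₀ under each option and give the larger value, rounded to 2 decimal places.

breed at age 10: R₀ = 0.85 × (5 + 0.26 × 18) = 0.85 × 9.6800 = 8.2280
delay to age 11: R₀ = 0.85 × (0.71 × 18) = 0.85 × 12.7800 = 10.8630
Higher: delay to age 11 (10.8630).

10.86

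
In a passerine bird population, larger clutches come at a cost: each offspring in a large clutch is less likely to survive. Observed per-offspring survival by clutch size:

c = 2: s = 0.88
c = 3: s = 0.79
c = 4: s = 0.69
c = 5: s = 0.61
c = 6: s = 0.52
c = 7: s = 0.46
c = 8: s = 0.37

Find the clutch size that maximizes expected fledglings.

Expected fledglings = c × s(c):
  c=2: 2 × 0.88 = 1.760
  c=3: 3 × 0.79 = 2.370
  c=4: 4 × 0.69 = 2.760
  c=5: 5 × 0.61 = 3.050
  c=6: 6 × 0.52 = 3.120
  c=7: 7 × 0.46 = 3.220
  c=8: 8 × 0.37 = 2.960
Maximum at c = 7 (3.220 fledglings).

7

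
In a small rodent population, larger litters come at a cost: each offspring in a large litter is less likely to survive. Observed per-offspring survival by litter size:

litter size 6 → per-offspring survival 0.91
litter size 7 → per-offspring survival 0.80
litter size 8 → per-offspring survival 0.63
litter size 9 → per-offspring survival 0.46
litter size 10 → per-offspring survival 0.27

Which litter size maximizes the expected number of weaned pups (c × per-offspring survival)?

7

Expected weaned pups = c × s(c):
  c=6: 6 × 0.91 = 5.460
  c=7: 7 × 0.80 = 5.600
  c=8: 8 × 0.63 = 5.040
  c=9: 9 × 0.46 = 4.140
  c=10: 10 × 0.27 = 2.700
Maximum at c = 7 (5.600 weaned pups).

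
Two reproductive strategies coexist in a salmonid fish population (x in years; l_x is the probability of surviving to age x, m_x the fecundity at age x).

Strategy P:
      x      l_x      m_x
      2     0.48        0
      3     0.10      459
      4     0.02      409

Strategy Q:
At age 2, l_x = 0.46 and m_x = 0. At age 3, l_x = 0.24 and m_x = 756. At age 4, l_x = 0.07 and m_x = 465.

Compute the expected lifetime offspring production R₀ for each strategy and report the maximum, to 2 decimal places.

Strategy P: R₀ = 0.48×0 + 0.10×459 + 0.02×409 = 54.0800
Strategy Q: R₀ = 0.46×0 + 0.24×756 + 0.07×465 = 213.9900
Highest R₀: strategy Q with 213.9900.

213.99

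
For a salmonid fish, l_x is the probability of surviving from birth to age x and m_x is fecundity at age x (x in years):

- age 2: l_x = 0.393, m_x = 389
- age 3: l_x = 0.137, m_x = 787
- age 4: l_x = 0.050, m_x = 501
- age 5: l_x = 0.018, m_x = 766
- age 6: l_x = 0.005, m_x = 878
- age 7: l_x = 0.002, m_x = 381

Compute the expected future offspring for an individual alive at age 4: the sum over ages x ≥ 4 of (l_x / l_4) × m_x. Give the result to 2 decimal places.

l_4 = 0.050. Conditional survival from age 4 to x is l_x / l_4.
  x=4: (0.050/0.050) × 501 = 501.0000
  x=5: (0.018/0.050) × 766 = 275.7600
  x=6: (0.005/0.050) × 878 = 87.8000
  x=7: (0.002/0.050) × 381 = 15.2400
Sum = 501.0000 + 275.7600 + 87.8000 + 15.2400 = 879.8000

879.80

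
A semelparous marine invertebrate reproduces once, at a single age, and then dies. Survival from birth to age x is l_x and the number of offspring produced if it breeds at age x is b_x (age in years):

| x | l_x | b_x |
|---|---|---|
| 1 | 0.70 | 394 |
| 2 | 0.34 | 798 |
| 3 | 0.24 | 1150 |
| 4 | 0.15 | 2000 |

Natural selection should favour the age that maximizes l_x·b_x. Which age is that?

4

Expected offspring if breeding at age x = l_x × b_x:
  age 1: 0.70 × 394 = 275.800
  age 2: 0.34 × 798 = 271.320
  age 3: 0.24 × 1150 = 276.000
  age 4: 0.15 × 2000 = 300.000
Maximum at age 4 (300.000).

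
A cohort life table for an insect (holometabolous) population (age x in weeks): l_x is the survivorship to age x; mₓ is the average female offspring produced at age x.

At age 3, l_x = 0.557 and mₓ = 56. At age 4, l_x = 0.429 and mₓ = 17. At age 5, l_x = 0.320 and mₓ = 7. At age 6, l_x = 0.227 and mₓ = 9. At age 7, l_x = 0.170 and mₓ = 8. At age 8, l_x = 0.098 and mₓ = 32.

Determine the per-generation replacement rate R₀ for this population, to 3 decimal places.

47.264

R₀ = Σ l_x mₓ:
  age 3: 0.557 × 56 = 31.1920
  age 4: 0.429 × 17 = 7.2930
  age 5: 0.320 × 7 = 2.2400
  age 6: 0.227 × 9 = 2.0430
  age 7: 0.170 × 8 = 1.3600
  age 8: 0.098 × 32 = 3.1360
R₀ = 31.1920 + 7.2930 + 2.2400 + 2.0430 + 1.3600 + 3.1360 = 47.2640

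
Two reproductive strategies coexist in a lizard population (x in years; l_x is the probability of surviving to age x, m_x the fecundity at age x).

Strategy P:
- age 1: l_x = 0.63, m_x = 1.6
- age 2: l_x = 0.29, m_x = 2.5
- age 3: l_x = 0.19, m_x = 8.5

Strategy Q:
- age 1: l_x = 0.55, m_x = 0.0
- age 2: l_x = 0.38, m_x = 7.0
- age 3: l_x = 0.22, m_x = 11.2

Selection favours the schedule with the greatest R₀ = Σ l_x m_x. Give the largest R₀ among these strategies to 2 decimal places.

Strategy P: R₀ = 0.63×1.6 + 0.29×2.5 + 0.19×8.5 = 3.3480
Strategy Q: R₀ = 0.55×0.0 + 0.38×7.0 + 0.22×11.2 = 5.1240
Highest R₀: strategy Q with 5.1240.

5.12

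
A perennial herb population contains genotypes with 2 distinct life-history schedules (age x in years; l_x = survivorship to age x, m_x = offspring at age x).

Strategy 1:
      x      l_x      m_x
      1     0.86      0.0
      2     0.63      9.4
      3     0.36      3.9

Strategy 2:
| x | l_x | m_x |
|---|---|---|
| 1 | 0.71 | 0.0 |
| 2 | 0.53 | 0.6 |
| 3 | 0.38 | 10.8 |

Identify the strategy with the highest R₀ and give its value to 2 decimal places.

Strategy 1: R₀ = 0.86×0.0 + 0.63×9.4 + 0.36×3.9 = 7.3260
Strategy 2: R₀ = 0.71×0.0 + 0.53×0.6 + 0.38×10.8 = 4.4220
Highest R₀: strategy 1 with 7.3260.

7.33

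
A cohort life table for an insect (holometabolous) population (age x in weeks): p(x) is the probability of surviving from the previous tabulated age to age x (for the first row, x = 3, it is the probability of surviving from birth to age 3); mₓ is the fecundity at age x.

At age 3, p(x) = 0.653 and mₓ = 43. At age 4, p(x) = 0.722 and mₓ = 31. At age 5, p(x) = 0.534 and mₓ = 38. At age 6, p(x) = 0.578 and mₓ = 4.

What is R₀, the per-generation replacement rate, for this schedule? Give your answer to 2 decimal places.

Survivorship from birth: l_x = p_3·p_4·…·p_x.
  l_3 = 0.65300
  l_4 = 0.47147
  l_5 = 0.25176
  l_6 = 0.14552
R₀ = Σ l_x mₓ:
  age 3: 0.65300 × 43 = 28.0790
  age 4: 0.47147 × 31 = 14.6156
  age 5: 0.25176 × 38 = 9.5669
  age 6: 0.14552 × 4 = 0.5821
R₀ = 28.0790 + 14.6156 + 9.5669 + 0.5821 = 52.8435

52.84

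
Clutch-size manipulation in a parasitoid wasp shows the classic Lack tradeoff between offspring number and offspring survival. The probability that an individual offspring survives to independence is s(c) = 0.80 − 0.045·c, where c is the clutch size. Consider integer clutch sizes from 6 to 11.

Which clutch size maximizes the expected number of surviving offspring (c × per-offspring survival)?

Expected surviving offspring = c × s(c):
  c=6: 6 × 0.530 = 3.180
  c=7: 7 × 0.485 = 3.395
  c=8: 8 × 0.440 = 3.520
  c=9: 9 × 0.395 = 3.555
  c=10: 10 × 0.350 = 3.500
  c=11: 11 × 0.305 = 3.355
Maximum at c = 9 (3.555 surviving offspring).

9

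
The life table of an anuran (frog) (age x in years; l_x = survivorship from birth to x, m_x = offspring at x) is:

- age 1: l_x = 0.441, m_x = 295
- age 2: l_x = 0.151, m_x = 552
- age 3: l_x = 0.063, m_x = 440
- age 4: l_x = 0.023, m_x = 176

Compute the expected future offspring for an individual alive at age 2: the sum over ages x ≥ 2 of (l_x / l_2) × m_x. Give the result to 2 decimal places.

762.38

l_2 = 0.151. Conditional survival from age 2 to x is l_x / l_2.
  x=2: (0.151/0.151) × 552 = 552.0000
  x=3: (0.063/0.151) × 440 = 183.5762
  x=4: (0.023/0.151) × 176 = 26.8079
Sum = 552.0000 + 183.5762 + 26.8079 = 762.3841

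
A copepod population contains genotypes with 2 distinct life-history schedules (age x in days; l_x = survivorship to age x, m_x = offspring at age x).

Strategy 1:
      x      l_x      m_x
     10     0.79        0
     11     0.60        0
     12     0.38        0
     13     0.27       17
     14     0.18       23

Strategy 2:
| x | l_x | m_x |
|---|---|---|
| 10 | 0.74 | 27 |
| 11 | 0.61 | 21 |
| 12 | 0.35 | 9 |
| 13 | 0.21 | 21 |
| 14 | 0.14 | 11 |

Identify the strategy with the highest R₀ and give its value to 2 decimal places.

41.89

Strategy 1: R₀ = 0.79×0 + 0.60×0 + 0.38×0 + 0.27×17 + 0.18×23 = 8.7300
Strategy 2: R₀ = 0.74×27 + 0.61×21 + 0.35×9 + 0.21×21 + 0.14×11 = 41.8900
Highest R₀: strategy 2 with 41.8900.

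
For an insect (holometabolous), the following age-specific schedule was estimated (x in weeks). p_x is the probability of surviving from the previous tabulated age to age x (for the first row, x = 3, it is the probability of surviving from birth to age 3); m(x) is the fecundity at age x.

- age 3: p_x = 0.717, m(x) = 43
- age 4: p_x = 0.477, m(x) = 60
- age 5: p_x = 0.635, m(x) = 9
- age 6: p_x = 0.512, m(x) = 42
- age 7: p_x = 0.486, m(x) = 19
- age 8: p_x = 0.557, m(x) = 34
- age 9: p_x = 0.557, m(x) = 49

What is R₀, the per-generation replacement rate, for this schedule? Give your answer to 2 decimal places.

Survivorship from birth: l_x = p_3·p_4·…·p_x.
  l_3 = 0.71700
  l_4 = 0.34201
  l_5 = 0.21718
  l_6 = 0.11119
  l_7 = 0.05404
  l_8 = 0.03010
  l_9 = 0.01677
R₀ = Σ l_x m(x):
  age 3: 0.71700 × 43 = 30.8310
  age 4: 0.34201 × 60 = 20.5206
  age 5: 0.21718 × 9 = 1.9546
  age 6: 0.11119 × 42 = 4.6700
  age 7: 0.05404 × 19 = 1.0268
  age 8: 0.03010 × 34 = 1.0234
  age 9: 0.01677 × 49 = 0.8217
R₀ = 30.8310 + 20.5206 + 1.9546 + 4.6700 + 1.0268 + 1.0234 + 0.8217 = 60.8481

60.85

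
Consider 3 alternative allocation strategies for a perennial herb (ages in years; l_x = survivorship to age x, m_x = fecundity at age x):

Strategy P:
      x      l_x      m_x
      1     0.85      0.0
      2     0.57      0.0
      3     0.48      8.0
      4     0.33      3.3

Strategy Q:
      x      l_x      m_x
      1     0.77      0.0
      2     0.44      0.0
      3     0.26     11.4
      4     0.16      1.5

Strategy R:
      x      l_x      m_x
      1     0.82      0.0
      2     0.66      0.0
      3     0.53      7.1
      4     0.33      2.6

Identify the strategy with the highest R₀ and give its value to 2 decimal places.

Strategy P: R₀ = 0.85×0.0 + 0.57×0.0 + 0.48×8.0 + 0.33×3.3 = 4.9290
Strategy Q: R₀ = 0.77×0.0 + 0.44×0.0 + 0.26×11.4 + 0.16×1.5 = 3.2040
Strategy R: R₀ = 0.82×0.0 + 0.66×0.0 + 0.53×7.1 + 0.33×2.6 = 4.6210
Highest R₀: strategy P with 4.9290.

4.93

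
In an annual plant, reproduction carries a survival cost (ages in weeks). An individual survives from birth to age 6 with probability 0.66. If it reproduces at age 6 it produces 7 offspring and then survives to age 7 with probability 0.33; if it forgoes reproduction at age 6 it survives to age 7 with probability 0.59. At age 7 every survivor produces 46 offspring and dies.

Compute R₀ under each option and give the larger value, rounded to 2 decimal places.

breed at age 6: R₀ = 0.66 × (7 + 0.33 × 46) = 0.66 × 22.1800 = 14.6388
delay to age 7: R₀ = 0.66 × (0.59 × 46) = 0.66 × 27.1400 = 17.9124
Higher: delay to age 7 (17.9124).

17.91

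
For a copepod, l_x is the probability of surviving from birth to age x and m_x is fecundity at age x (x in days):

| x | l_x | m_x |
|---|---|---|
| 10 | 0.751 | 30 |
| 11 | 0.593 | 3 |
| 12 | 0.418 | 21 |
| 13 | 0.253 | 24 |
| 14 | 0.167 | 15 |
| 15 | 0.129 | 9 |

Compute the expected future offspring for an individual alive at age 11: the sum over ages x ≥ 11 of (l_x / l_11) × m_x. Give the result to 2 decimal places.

34.22

l_11 = 0.593. Conditional survival from age 11 to x is l_x / l_11.
  x=11: (0.593/0.593) × 3 = 3.0000
  x=12: (0.418/0.593) × 21 = 14.8027
  x=13: (0.253/0.593) × 24 = 10.2395
  x=14: (0.167/0.593) × 15 = 4.2243
  x=15: (0.129/0.593) × 9 = 1.9578
Sum = 3.0000 + 14.8027 + 10.2395 + 4.2243 + 1.9578 = 34.2243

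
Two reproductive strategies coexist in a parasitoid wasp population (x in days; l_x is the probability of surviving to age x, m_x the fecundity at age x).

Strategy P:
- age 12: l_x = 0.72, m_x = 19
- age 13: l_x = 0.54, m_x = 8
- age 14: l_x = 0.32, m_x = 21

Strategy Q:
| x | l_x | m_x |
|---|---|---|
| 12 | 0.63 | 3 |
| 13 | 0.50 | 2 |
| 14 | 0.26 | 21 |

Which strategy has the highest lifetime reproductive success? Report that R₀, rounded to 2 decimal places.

Strategy P: R₀ = 0.72×19 + 0.54×8 + 0.32×21 = 24.7200
Strategy Q: R₀ = 0.63×3 + 0.50×2 + 0.26×21 = 8.3500
Highest R₀: strategy P with 24.7200.

24.72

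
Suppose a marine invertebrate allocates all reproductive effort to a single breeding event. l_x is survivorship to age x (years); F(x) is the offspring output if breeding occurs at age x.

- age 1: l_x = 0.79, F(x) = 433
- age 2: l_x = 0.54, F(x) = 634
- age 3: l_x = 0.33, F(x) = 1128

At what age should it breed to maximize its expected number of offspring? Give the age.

3

Expected offspring if breeding at age x = l_x × F(x):
  age 1: 0.79 × 433 = 342.070
  age 2: 0.54 × 634 = 342.360
  age 3: 0.33 × 1128 = 372.240
Maximum at age 3 (372.240).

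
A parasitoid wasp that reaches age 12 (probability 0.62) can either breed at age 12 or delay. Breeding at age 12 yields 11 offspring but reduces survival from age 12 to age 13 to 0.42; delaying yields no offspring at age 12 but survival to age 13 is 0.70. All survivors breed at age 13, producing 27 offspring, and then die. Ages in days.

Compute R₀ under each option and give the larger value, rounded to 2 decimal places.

breed at age 12: R₀ = 0.62 × (11 + 0.42 × 27) = 0.62 × 22.3400 = 13.8508
delay to age 13: R₀ = 0.62 × (0.70 × 27) = 0.62 × 18.9000 = 11.7180
Higher: breed at age 12 (13.8508).

13.85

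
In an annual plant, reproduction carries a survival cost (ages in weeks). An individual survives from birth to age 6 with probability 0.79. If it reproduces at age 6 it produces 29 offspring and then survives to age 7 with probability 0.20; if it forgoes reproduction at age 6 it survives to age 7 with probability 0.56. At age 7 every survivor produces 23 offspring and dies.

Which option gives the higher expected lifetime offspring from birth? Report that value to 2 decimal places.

breed at age 6: R₀ = 0.79 × (29 + 0.20 × 23) = 0.79 × 33.6000 = 26.5440
delay to age 7: R₀ = 0.79 × (0.56 × 23) = 0.79 × 12.8800 = 10.1752
Higher: breed at age 6 (26.5440).

26.54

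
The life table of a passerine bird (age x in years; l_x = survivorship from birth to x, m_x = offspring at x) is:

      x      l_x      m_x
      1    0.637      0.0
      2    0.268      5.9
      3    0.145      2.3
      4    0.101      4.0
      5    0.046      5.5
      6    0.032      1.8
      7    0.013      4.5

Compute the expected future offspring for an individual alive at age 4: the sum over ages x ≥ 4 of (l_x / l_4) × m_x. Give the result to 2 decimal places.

7.65

l_4 = 0.101. Conditional survival from age 4 to x is l_x / l_4.
  x=4: (0.101/0.101) × 4.0 = 4.0000
  x=5: (0.046/0.101) × 5.5 = 2.5050
  x=6: (0.032/0.101) × 1.8 = 0.5703
  x=7: (0.013/0.101) × 4.5 = 0.5792
Sum = 4.0000 + 2.5050 + 0.5703 + 0.5792 = 7.6545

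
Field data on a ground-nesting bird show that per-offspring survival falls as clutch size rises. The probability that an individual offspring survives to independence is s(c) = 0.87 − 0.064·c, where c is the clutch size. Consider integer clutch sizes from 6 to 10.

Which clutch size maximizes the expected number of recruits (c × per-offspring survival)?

7

Expected recruits = c × s(c):
  c=6: 6 × 0.486 = 2.916
  c=7: 7 × 0.422 = 2.954
  c=8: 8 × 0.358 = 2.864
  c=9: 9 × 0.294 = 2.646
  c=10: 10 × 0.230 = 2.300
Maximum at c = 7 (2.954 recruits).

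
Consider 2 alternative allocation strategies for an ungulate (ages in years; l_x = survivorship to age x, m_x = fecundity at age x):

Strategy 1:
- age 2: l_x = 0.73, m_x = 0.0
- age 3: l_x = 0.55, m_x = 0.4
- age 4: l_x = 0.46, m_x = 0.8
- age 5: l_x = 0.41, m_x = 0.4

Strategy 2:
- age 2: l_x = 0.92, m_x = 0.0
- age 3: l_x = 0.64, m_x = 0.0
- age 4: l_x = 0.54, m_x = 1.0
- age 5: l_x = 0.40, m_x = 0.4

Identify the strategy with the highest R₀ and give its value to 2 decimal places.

Strategy 1: R₀ = 0.73×0.0 + 0.55×0.4 + 0.46×0.8 + 0.41×0.4 = 0.7520
Strategy 2: R₀ = 0.92×0.0 + 0.64×0.0 + 0.54×1.0 + 0.40×0.4 = 0.7000
Highest R₀: strategy 1 with 0.7520.

0.75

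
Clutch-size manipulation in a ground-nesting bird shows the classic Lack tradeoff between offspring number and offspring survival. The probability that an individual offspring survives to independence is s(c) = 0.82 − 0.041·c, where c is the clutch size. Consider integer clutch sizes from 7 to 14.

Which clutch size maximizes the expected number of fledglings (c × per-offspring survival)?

Expected fledglings = c × s(c):
  c=7: 7 × 0.533 = 3.731
  c=8: 8 × 0.492 = 3.936
  c=9: 9 × 0.451 = 4.059
  c=10: 10 × 0.410 = 4.100
  c=11: 11 × 0.369 = 4.059
  c=12: 12 × 0.328 = 3.936
  c=13: 13 × 0.287 = 3.731
  c=14: 14 × 0.246 = 3.444
Maximum at c = 10 (4.100 fledglings).

10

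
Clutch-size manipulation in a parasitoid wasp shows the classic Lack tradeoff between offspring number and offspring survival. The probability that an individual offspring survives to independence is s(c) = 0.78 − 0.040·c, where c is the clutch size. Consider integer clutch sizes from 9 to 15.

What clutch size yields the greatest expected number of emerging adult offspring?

10

Expected emerging adult offspring = c × s(c):
  c=9: 9 × 0.420 = 3.780
  c=10: 10 × 0.380 = 3.800
  c=11: 11 × 0.340 = 3.740
  c=12: 12 × 0.300 = 3.600
  c=13: 13 × 0.260 = 3.380
  c=14: 14 × 0.220 = 3.080
  c=15: 15 × 0.180 = 2.700
Maximum at c = 10 (3.800 emerging adult offspring).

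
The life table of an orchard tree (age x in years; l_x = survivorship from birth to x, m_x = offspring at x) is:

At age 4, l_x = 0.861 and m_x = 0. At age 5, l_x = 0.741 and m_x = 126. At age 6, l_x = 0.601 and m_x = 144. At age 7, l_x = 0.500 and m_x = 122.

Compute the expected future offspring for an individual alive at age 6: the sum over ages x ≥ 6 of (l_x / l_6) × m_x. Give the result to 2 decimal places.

l_6 = 0.601. Conditional survival from age 6 to x is l_x / l_6.
  x=6: (0.601/0.601) × 144 = 144.0000
  x=7: (0.500/0.601) × 122 = 101.4975
Sum = 144.0000 + 101.4975 = 245.4975

245.50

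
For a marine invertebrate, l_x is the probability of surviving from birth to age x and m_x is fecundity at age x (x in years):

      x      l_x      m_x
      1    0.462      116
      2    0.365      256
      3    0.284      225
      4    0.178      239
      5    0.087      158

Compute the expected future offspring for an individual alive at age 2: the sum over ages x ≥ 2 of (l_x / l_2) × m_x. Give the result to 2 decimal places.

l_2 = 0.365. Conditional survival from age 2 to x is l_x / l_2.
  x=2: (0.365/0.365) × 256 = 256.0000
  x=3: (0.284/0.365) × 225 = 175.0685
  x=4: (0.178/0.365) × 239 = 116.5534
  x=5: (0.087/0.365) × 158 = 37.6603
Sum = 256.0000 + 175.0685 + 116.5534 + 37.6603 = 585.2822

585.28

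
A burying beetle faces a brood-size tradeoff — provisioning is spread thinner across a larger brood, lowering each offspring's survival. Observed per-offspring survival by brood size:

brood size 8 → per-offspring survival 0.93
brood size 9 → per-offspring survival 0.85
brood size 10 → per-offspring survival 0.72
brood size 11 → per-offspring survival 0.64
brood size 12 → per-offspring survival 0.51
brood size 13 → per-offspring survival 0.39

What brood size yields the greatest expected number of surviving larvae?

9

Expected surviving larvae = c × s(c):
  c=8: 8 × 0.93 = 7.440
  c=9: 9 × 0.85 = 7.650
  c=10: 10 × 0.72 = 7.200
  c=11: 11 × 0.64 = 7.040
  c=12: 12 × 0.51 = 6.120
  c=13: 13 × 0.39 = 5.070
Maximum at c = 9 (7.650 surviving larvae).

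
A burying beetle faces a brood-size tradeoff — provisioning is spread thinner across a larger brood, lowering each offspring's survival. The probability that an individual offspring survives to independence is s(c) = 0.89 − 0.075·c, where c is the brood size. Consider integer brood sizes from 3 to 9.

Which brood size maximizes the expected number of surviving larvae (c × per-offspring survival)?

Expected surviving larvae = c × s(c):
  c=3: 3 × 0.665 = 1.995
  c=4: 4 × 0.590 = 2.360
  c=5: 5 × 0.515 = 2.575
  c=6: 6 × 0.440 = 2.640
  c=7: 7 × 0.365 = 2.555
  c=8: 8 × 0.290 = 2.320
  c=9: 9 × 0.215 = 1.935
Maximum at c = 6 (2.640 surviving larvae).

6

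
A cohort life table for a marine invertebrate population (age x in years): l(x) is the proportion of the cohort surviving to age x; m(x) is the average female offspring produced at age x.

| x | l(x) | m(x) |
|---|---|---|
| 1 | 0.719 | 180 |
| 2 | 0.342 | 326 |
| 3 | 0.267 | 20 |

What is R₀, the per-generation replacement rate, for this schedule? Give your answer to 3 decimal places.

246.252

R₀ = Σ l(x) m(x):
  age 1: 0.719 × 180 = 129.4200
  age 2: 0.342 × 326 = 111.4920
  age 3: 0.267 × 20 = 5.3400
R₀ = 129.4200 + 111.4920 + 5.3400 = 246.2520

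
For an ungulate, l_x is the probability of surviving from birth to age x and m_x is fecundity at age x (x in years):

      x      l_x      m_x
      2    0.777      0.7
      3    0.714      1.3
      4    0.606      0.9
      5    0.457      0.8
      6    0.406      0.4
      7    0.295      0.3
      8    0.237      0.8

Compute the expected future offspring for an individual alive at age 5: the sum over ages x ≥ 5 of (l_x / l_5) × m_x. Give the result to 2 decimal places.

l_5 = 0.457. Conditional survival from age 5 to x is l_x / l_5.
  x=5: (0.457/0.457) × 0.8 = 0.8000
  x=6: (0.406/0.457) × 0.4 = 0.3554
  x=7: (0.295/0.457) × 0.3 = 0.1937
  x=8: (0.237/0.457) × 0.8 = 0.4149
Sum = 0.8000 + 0.3554 + 0.1937 + 0.4149 = 1.7639

1.76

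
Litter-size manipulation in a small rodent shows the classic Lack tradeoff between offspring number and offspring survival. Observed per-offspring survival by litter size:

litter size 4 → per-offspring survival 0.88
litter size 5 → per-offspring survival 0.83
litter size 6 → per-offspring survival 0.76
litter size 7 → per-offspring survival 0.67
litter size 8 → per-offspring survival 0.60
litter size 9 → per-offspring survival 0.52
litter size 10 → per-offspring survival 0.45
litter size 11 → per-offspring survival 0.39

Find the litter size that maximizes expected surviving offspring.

Expected surviving offspring = c × s(c):
  c=4: 4 × 0.88 = 3.520
  c=5: 5 × 0.83 = 4.150
  c=6: 6 × 0.76 = 4.560
  c=7: 7 × 0.67 = 4.690
  c=8: 8 × 0.60 = 4.800
  c=9: 9 × 0.52 = 4.680
  c=10: 10 × 0.45 = 4.500
  c=11: 11 × 0.39 = 4.290
Maximum at c = 8 (4.800 surviving offspring).

8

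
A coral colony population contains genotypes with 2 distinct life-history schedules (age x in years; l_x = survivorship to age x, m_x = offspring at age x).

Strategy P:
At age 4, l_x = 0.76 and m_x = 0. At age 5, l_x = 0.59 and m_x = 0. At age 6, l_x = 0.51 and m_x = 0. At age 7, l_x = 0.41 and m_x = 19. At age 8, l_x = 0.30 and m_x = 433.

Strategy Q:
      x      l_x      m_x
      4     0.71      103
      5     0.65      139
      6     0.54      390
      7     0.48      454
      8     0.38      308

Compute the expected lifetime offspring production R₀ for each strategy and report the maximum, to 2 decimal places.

709.04

Strategy P: R₀ = 0.76×0 + 0.59×0 + 0.51×0 + 0.41×19 + 0.30×433 = 137.6900
Strategy Q: R₀ = 0.71×103 + 0.65×139 + 0.54×390 + 0.48×454 + 0.38×308 = 709.0400
Highest R₀: strategy Q with 709.0400.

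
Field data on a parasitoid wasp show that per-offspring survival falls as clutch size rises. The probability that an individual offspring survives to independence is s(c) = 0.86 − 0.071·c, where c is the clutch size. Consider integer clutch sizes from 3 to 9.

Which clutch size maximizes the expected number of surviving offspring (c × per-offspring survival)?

6

Expected surviving offspring = c × s(c):
  c=3: 3 × 0.647 = 1.941
  c=4: 4 × 0.576 = 2.304
  c=5: 5 × 0.505 = 2.525
  c=6: 6 × 0.434 = 2.604
  c=7: 7 × 0.363 = 2.541
  c=8: 8 × 0.292 = 2.336
  c=9: 9 × 0.221 = 1.989
Maximum at c = 6 (2.604 surviving offspring).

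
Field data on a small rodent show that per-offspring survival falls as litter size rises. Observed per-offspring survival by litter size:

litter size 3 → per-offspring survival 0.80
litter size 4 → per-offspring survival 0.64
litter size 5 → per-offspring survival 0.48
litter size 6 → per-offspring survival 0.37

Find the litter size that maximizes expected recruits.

Expected recruits = c × s(c):
  c=3: 3 × 0.80 = 2.400
  c=4: 4 × 0.64 = 2.560
  c=5: 5 × 0.48 = 2.400
  c=6: 6 × 0.37 = 2.220
Maximum at c = 4 (2.560 recruits).

4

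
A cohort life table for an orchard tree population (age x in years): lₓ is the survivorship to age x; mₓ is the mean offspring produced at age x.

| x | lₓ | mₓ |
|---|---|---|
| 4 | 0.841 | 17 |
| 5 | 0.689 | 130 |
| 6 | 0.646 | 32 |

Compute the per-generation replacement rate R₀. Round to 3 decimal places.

124.539

R₀ = Σ lₓ mₓ:
  age 4: 0.841 × 17 = 14.2970
  age 5: 0.689 × 130 = 89.5700
  age 6: 0.646 × 32 = 20.6720
R₀ = 14.2970 + 89.5700 + 20.6720 = 124.5390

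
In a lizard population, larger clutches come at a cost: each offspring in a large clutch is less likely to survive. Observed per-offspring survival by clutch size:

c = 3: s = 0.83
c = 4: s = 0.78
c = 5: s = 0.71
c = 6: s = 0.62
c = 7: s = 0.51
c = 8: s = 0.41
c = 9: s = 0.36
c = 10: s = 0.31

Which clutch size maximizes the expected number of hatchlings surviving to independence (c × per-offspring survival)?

Expected hatchlings surviving to independence = c × s(c):
  c=3: 3 × 0.83 = 2.490
  c=4: 4 × 0.78 = 3.120
  c=5: 5 × 0.71 = 3.550
  c=6: 6 × 0.62 = 3.720
  c=7: 7 × 0.51 = 3.570
  c=8: 8 × 0.41 = 3.280
  c=9: 9 × 0.36 = 3.240
  c=10: 10 × 0.31 = 3.100
Maximum at c = 6 (3.720 hatchlings surviving to independence).

6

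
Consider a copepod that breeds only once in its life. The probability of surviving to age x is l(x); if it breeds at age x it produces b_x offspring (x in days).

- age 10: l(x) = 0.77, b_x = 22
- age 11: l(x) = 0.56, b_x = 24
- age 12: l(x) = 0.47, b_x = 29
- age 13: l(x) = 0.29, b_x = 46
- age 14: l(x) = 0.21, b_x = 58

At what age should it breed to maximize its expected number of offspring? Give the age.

Expected offspring if breeding at age x = l(x) × b_x:
  age 10: 0.77 × 22 = 16.940
  age 11: 0.56 × 24 = 13.440
  age 12: 0.47 × 29 = 13.630
  age 13: 0.29 × 46 = 13.340
  age 14: 0.21 × 58 = 12.180
Maximum at age 10 (16.940).

10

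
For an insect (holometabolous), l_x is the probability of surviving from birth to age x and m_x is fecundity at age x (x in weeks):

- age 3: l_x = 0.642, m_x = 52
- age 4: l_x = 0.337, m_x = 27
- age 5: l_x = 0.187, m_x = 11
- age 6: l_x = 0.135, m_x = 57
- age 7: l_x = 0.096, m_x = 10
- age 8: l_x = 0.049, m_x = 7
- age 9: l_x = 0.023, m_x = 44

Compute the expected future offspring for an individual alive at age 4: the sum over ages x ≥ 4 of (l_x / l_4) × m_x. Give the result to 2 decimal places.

62.81

l_4 = 0.337. Conditional survival from age 4 to x is l_x / l_4.
  x=4: (0.337/0.337) × 27 = 27.0000
  x=5: (0.187/0.337) × 11 = 6.1039
  x=6: (0.135/0.337) × 57 = 22.8338
  x=7: (0.096/0.337) × 10 = 2.8487
  x=8: (0.049/0.337) × 7 = 1.0178
  x=9: (0.023/0.337) × 44 = 3.0030
Sum = 27.0000 + 6.1039 + 22.8338 + 2.8487 + 1.0178 + 3.0030 = 62.8071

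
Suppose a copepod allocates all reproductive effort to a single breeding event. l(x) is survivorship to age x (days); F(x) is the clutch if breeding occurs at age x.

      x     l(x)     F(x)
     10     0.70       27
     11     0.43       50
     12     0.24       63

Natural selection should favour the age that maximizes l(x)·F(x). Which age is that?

11

Expected offspring if breeding at age x = l(x) × F(x):
  age 10: 0.70 × 27 = 18.900
  age 11: 0.43 × 50 = 21.500
  age 12: 0.24 × 63 = 15.120
Maximum at age 11 (21.500).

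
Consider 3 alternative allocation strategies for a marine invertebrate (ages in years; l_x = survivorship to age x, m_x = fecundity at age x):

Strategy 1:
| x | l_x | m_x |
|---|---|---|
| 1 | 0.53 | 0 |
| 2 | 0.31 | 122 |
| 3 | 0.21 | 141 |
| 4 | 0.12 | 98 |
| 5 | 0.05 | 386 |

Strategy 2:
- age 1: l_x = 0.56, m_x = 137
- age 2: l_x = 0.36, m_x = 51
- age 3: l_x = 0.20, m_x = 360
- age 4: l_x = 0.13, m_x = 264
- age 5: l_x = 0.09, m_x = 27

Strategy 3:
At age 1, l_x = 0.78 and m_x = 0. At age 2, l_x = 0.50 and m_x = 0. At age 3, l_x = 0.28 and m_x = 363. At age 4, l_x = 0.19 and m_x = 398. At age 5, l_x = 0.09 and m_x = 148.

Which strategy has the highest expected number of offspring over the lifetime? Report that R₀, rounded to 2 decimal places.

Strategy 1: R₀ = 0.53×0 + 0.31×122 + 0.21×141 + 0.12×98 + 0.05×386 = 98.4900
Strategy 2: R₀ = 0.56×137 + 0.36×51 + 0.20×360 + 0.13×264 + 0.09×27 = 203.8300
Strategy 3: R₀ = 0.78×0 + 0.50×0 + 0.28×363 + 0.19×398 + 0.09×148 = 190.5800
Highest R₀: strategy 2 with 203.8300.

203.83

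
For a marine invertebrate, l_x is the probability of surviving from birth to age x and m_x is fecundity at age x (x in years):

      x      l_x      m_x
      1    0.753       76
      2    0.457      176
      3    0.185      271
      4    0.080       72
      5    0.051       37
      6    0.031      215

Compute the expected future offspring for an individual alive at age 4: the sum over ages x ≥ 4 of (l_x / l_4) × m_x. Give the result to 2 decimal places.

178.90

l_4 = 0.080. Conditional survival from age 4 to x is l_x / l_4.
  x=4: (0.080/0.080) × 72 = 72.0000
  x=5: (0.051/0.080) × 37 = 23.5875
  x=6: (0.031/0.080) × 215 = 83.3125
Sum = 72.0000 + 23.5875 + 83.3125 = 178.9000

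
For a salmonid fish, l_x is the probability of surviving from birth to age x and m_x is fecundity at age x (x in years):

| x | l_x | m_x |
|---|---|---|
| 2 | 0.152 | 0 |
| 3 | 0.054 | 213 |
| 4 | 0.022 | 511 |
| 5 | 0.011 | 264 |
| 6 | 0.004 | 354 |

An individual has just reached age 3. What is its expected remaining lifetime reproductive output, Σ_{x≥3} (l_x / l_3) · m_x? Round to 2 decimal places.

501.19

l_3 = 0.054. Conditional survival from age 3 to x is l_x / l_3.
  x=3: (0.054/0.054) × 213 = 213.0000
  x=4: (0.022/0.054) × 511 = 208.1852
  x=5: (0.011/0.054) × 264 = 53.7778
  x=6: (0.004/0.054) × 354 = 26.2222
Sum = 213.0000 + 208.1852 + 53.7778 + 26.2222 = 501.1852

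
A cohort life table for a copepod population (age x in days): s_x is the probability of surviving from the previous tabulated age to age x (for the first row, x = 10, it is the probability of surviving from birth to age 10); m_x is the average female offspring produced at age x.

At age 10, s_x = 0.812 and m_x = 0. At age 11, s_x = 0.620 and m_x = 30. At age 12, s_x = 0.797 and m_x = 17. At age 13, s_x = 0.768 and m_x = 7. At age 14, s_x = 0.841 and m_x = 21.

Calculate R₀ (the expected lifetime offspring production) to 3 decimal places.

Survivorship from birth: l_x = s_10·s_11·…·s_x.
  l_10 = 0.81200
  l_11 = 0.50344
  l_12 = 0.40124
  l_13 = 0.30815
  l_14 = 0.25916
R₀ = Σ l_x m_x:
  age 10: 0.81200 × 0 = 0.0000
  age 11: 0.50344 × 30 = 15.1032
  age 12: 0.40124 × 17 = 6.8211
  age 13: 0.30815 × 7 = 2.1570
  age 14: 0.25916 × 21 = 5.4424
R₀ = 0.0000 + 15.1032 + 6.8211 + 2.1570 + 5.4424 = 29.5237

29.524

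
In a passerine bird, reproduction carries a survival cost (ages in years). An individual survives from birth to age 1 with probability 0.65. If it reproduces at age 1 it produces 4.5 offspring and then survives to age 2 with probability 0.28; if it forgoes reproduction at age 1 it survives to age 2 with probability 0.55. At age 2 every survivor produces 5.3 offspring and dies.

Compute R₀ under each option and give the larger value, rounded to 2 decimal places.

breed at age 1: R₀ = 0.65 × (4.5 + 0.28 × 5.3) = 0.65 × 5.9840 = 3.8896
delay to age 2: R₀ = 0.65 × (0.55 × 5.3) = 0.65 × 2.9150 = 1.8948
Higher: breed at age 1 (3.8896).

3.89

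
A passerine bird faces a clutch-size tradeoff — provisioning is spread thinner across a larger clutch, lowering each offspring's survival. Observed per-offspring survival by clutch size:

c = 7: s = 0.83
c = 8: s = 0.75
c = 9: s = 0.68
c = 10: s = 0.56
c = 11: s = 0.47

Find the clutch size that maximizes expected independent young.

Expected independent young = c × s(c):
  c=7: 7 × 0.83 = 5.810
  c=8: 8 × 0.75 = 6.000
  c=9: 9 × 0.68 = 6.120
  c=10: 10 × 0.56 = 5.600
  c=11: 11 × 0.47 = 5.170
Maximum at c = 9 (6.120 independent young).

9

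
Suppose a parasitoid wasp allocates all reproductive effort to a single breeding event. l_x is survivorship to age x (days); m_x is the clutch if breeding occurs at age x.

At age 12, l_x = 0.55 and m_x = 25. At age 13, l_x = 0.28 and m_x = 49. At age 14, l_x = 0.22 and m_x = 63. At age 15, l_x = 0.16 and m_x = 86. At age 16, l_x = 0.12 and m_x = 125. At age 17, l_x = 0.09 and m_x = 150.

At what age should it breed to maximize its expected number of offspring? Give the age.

16

Expected offspring if breeding at age x = l_x × m_x:
  age 12: 0.55 × 25 = 13.750
  age 13: 0.28 × 49 = 13.720
  age 14: 0.22 × 63 = 13.860
  age 15: 0.16 × 86 = 13.760
  age 16: 0.12 × 125 = 15.000
  age 17: 0.09 × 150 = 13.500
Maximum at age 16 (15.000).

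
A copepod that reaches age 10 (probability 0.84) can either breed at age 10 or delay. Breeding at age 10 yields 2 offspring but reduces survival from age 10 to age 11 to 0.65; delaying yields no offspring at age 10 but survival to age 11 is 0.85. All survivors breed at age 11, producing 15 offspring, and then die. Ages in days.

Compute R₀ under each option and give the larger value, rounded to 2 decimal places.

breed at age 10: R₀ = 0.84 × (2 + 0.65 × 15) = 0.84 × 11.7500 = 9.8700
delay to age 11: R₀ = 0.84 × (0.85 × 15) = 0.84 × 12.7500 = 10.7100
Higher: delay to age 11 (10.7100).

10.71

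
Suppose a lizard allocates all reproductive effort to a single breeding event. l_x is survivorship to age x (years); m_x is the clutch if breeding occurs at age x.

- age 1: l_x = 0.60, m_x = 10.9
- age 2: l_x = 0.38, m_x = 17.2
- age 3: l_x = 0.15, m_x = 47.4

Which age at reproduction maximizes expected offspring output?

3

Expected offspring if breeding at age x = l_x × m_x:
  age 1: 0.60 × 10.9 = 6.540
  age 2: 0.38 × 17.2 = 6.536
  age 3: 0.15 × 47.4 = 7.110
Maximum at age 3 (7.110).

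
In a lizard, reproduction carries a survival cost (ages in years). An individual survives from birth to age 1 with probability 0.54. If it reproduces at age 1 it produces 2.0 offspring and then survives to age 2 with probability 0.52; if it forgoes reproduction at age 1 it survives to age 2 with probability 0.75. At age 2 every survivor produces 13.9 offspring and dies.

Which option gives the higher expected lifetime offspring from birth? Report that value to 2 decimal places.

breed at age 1: R₀ = 0.54 × (2.0 + 0.52 × 13.9) = 0.54 × 9.2280 = 4.9831
delay to age 2: R₀ = 0.54 × (0.75 × 13.9) = 0.54 × 10.4250 = 5.6295
Higher: delay to age 2 (5.6295).

5.63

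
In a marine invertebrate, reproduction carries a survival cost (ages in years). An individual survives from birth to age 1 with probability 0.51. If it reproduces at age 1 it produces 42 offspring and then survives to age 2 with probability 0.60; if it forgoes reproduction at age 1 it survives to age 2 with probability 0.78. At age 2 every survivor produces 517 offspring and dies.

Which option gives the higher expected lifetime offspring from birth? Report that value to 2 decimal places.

breed at age 1: R₀ = 0.51 × (42 + 0.60 × 517) = 0.51 × 352.2000 = 179.6220
delay to age 2: R₀ = 0.51 × (0.78 × 517) = 0.51 × 403.2600 = 205.6626
Higher: delay to age 2 (205.6626).

205.66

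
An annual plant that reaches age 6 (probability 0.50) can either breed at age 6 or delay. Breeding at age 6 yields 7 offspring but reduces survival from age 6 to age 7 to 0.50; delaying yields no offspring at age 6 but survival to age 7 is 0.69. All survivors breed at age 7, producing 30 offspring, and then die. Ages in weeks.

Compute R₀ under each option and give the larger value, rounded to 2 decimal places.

breed at age 6: R₀ = 0.50 × (7 + 0.50 × 30) = 0.50 × 22.0000 = 11.0000
delay to age 7: R₀ = 0.50 × (0.69 × 30) = 0.50 × 20.7000 = 10.3500
Higher: breed at age 6 (11.0000).

11.00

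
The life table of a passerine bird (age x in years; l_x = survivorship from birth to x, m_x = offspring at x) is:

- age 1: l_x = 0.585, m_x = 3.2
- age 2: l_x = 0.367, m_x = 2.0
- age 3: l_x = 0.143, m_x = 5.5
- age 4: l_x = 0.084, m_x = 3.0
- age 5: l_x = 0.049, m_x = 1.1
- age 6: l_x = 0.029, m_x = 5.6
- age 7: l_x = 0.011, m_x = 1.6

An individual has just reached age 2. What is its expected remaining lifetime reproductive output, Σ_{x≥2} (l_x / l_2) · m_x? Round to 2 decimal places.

l_2 = 0.367. Conditional survival from age 2 to x is l_x / l_2.
  x=2: (0.367/0.367) × 2.0 = 2.0000
  x=3: (0.143/0.367) × 5.5 = 2.1431
  x=4: (0.084/0.367) × 3.0 = 0.6866
  x=5: (0.049/0.367) × 1.1 = 0.1469
  x=6: (0.029/0.367) × 5.6 = 0.4425
  x=7: (0.011/0.367) × 1.6 = 0.0480
Sum = 2.0000 + 2.1431 + 0.6866 + 0.1469 + 0.4425 + 0.0480 = 5.4670

5.47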